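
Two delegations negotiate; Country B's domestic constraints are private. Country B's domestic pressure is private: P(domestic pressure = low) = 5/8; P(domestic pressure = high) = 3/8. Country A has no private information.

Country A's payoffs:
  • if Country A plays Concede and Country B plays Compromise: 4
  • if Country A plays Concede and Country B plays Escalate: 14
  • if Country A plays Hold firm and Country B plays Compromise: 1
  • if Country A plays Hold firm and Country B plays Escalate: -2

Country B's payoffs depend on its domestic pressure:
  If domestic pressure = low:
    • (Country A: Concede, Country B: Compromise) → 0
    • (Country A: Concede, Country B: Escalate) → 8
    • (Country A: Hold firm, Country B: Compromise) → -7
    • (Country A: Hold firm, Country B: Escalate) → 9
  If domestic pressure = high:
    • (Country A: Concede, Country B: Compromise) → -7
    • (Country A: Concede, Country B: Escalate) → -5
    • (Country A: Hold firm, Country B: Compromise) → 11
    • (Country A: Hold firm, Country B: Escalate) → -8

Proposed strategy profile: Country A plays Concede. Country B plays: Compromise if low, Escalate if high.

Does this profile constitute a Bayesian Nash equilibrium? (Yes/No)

Country A plays Concede: E[Concede] = 5/8·(4) + 3/8·(14) = 31/4; E[Hold firm] = -1/8. Best-responding. ✓
Country B (domestic pressure low), facing Concede: Compromise gives 0, Escalate gives 8. Proposed Compromise is not best — profitable deviation exists. ✗
Country B (domestic pressure high), facing Concede: Compromise gives -7, Escalate gives -5. Proposed Escalate is best. ✓

No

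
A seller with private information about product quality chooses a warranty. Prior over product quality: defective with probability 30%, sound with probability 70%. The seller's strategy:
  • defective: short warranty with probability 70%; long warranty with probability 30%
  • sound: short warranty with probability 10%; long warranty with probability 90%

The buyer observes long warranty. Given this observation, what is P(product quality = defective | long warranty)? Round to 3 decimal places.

0.125

Apply Bayes' rule using the sender's strategy as the likelihood.
P(long warranty) = 0.3·0.3 + 0.7·0.9 = 0.72
P(defective | long warranty) = (0.3·0.3) / 0.72 = 0.09 / 0.72 = 0.125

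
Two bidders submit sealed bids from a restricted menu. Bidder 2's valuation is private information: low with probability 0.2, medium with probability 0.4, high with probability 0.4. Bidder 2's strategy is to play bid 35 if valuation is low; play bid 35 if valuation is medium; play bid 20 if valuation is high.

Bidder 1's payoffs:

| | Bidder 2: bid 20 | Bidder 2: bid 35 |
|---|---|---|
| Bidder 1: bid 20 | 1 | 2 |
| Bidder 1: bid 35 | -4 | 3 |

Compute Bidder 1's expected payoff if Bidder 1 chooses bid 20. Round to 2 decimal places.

E[bid 20] = 0.2·2 + 0.4·2 + 0.4·1 = 0.4 + 0.8 + 0.4 = 1.6

1.60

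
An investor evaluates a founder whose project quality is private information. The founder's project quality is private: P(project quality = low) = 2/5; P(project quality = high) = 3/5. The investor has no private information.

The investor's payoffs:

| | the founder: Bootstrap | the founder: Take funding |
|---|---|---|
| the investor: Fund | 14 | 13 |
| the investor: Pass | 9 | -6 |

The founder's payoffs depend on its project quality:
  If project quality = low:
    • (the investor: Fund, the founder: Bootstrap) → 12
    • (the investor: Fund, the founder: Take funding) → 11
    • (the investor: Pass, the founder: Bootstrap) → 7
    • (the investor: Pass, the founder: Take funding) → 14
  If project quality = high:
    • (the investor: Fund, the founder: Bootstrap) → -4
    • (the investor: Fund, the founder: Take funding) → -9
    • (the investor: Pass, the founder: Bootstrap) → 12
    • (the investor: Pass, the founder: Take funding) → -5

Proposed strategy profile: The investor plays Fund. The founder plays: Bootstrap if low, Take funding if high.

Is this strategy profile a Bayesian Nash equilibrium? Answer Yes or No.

No

The investor plays Fund: E[Fund] = 2/5·(14) + 3/5·(13) = 67/5; E[Pass] = 0. Best-responding. ✓
The founder (project quality low), facing Fund: Bootstrap gives 12, Take funding gives 11. Proposed Bootstrap is best. ✓
The founder (project quality high), facing Fund: Bootstrap gives -4, Take funding gives -9. Proposed Take funding is not best — profitable deviation exists. ✗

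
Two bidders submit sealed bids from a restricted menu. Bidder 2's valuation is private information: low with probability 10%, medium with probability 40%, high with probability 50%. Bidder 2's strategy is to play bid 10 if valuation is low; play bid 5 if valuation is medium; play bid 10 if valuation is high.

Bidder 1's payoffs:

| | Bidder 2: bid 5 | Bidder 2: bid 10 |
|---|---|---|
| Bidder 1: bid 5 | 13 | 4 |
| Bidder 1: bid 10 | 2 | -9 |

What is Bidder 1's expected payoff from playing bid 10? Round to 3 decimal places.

-4.600

E[bid 10] = 0.1·(-9) + 0.4·2 + 0.5·(-9) = (-0.9) + 0.8 + (-4.5) = -4.6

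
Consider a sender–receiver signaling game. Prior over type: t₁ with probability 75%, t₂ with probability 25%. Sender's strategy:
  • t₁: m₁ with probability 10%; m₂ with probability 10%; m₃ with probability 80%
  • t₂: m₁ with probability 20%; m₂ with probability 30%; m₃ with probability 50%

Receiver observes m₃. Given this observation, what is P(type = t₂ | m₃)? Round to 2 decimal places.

P(m₃) = 0.75·0.8 + 0.25·0.5 = 0.725
P(t₂ | m₃) = (0.25·0.5) / 0.725 = 0.125 / 0.725 = 0.172414

0.17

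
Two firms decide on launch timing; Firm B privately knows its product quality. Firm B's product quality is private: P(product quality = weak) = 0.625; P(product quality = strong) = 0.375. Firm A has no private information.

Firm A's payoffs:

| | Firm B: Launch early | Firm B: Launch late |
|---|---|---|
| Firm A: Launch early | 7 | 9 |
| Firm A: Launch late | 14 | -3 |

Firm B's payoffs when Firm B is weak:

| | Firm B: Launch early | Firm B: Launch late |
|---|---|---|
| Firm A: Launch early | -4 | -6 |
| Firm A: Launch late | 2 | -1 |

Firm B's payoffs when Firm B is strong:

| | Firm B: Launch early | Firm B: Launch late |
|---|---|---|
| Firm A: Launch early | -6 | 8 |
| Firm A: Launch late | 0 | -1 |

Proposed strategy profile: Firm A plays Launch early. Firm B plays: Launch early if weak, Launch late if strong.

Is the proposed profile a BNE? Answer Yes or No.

Firm A plays Launch early: E[Launch early] = 0.625·(7) + 0.375·(9) = 7.75; E[Launch late] = 7.625. Best-responding. ✓
Firm B (product quality weak), facing Launch early: Launch early gives -4, Launch late gives -6. Proposed Launch early is best. ✓
Firm B (product quality strong), facing Launch early: Launch early gives -6, Launch late gives 8. Proposed Launch late is best. ✓

Yes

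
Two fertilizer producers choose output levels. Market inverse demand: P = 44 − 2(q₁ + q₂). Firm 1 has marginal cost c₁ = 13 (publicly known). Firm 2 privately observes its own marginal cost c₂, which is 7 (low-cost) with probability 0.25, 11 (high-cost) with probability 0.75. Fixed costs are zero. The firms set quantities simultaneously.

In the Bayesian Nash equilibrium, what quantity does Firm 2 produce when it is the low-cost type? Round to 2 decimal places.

6.92

Firm 2 with cost c maximizes (44 − 2(q₁+q₂) − c)·q₂, giving q₂(c) = (44 − c − 2q₁)/4.
E[c₂] = 0.25·7 + 0.75·11 = 10
Firm 1's FOC against E[q₂] yields q₁ = (44 − 2·13 + E[c₂])/6 = (44 − 26 + 10)/6 = 4.66667.
q₂(low-cost) = (44 − 7 − 2·4.66667)/4 = 6.91667.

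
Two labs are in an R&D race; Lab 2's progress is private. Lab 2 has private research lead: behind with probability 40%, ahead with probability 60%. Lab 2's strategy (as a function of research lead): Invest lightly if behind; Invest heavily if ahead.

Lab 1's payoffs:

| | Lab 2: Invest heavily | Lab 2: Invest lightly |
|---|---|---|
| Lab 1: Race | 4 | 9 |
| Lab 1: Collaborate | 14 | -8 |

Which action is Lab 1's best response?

Compute Lab 1's expected payoff for each action, taking the expectation over Lab 2's type.
E[Race] = 0.4·(9) + 0.6·(4) = 6
E[Collaborate] = 0.4·(-8) + 0.6·(14) = 5.2
Best response: Race (6 is the largest).

Race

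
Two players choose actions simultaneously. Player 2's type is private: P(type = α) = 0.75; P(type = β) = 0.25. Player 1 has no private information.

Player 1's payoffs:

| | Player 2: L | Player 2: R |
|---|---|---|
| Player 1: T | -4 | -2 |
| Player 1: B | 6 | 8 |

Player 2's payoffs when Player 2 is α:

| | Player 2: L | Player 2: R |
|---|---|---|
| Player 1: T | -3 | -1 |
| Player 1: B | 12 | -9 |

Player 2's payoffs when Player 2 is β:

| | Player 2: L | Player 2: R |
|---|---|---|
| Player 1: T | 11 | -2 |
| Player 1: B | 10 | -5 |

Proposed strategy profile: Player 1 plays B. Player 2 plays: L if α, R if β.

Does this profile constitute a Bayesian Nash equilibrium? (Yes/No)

Player 1 plays B: E[B] = 0.75·(6) + 0.25·(8) = 6.5; E[T] = -3.5. Best-responding. ✓
Player 2 (type α), facing B: L gives 12, R gives -9. Proposed L is best. ✓
Player 2 (type β), facing B: L gives 10, R gives -5. Proposed R is not best — profitable deviation exists. ✗

No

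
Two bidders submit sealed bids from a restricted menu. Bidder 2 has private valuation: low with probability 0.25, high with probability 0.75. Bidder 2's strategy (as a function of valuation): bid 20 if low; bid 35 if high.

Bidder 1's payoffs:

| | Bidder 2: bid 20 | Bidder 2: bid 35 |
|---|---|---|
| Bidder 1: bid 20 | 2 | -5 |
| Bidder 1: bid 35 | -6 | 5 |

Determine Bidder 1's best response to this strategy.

E[bid 20] = 0.25·(2) + 0.75·(-5) = -3.25
E[bid 35] = 0.25·(-6) + 0.75·(5) = 2.25
Best response: bid 35 (2.25 is the largest).

bid 35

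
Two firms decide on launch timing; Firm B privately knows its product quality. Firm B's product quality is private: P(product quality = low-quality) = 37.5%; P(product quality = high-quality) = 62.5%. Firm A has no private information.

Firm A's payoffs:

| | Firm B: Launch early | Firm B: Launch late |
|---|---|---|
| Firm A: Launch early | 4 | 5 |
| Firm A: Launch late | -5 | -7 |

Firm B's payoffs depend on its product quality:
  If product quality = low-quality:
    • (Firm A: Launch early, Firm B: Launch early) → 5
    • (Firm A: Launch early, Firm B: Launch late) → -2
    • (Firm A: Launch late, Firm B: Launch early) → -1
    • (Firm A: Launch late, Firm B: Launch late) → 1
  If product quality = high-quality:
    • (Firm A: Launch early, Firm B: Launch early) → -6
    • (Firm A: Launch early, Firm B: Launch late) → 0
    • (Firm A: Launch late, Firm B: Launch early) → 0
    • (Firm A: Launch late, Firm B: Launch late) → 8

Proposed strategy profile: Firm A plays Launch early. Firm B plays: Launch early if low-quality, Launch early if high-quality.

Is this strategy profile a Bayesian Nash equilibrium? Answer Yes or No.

Firm A plays Launch early: E[Launch early] = 0.375·(4) + 0.625·(4) = 4; E[Launch late] = -5. Best-responding. ✓
Firm B (product quality low-quality), facing Launch early: Launch early gives 5, Launch late gives -2. Proposed Launch early is best. ✓
Firm B (product quality high-quality), facing Launch early: Launch early gives -6, Launch late gives 0. Proposed Launch early is not best — profitable deviation exists. ✗

No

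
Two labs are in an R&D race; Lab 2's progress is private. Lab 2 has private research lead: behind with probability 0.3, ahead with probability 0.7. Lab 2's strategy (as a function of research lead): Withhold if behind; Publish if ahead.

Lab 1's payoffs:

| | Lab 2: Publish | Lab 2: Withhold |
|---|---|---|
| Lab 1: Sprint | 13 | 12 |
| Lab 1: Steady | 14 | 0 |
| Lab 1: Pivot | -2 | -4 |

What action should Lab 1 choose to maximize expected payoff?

E[Sprint] = 0.3·(12) + 0.7·(13) = 12.7
E[Steady] = 0.3·(0) + 0.7·(14) = 9.8
E[Pivot] = 0.3·(-4) + 0.7·(-2) = -2.6
Best response: Sprint (12.7 is the largest).

Sprint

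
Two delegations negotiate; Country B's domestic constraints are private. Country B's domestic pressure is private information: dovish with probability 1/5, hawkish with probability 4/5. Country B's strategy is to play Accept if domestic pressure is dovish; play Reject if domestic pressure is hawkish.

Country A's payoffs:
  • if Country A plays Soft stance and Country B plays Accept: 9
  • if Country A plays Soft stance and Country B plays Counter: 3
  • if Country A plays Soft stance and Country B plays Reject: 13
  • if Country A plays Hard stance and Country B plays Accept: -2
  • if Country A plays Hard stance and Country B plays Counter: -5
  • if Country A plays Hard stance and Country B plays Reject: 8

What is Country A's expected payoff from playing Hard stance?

Take the expectation over Country B's domestic pressure, weighting each type's action by its prior probability.
E[Hard stance] = 1/5·(-2) + 4/5·8 = (-2/5) + 32/5 = 6

6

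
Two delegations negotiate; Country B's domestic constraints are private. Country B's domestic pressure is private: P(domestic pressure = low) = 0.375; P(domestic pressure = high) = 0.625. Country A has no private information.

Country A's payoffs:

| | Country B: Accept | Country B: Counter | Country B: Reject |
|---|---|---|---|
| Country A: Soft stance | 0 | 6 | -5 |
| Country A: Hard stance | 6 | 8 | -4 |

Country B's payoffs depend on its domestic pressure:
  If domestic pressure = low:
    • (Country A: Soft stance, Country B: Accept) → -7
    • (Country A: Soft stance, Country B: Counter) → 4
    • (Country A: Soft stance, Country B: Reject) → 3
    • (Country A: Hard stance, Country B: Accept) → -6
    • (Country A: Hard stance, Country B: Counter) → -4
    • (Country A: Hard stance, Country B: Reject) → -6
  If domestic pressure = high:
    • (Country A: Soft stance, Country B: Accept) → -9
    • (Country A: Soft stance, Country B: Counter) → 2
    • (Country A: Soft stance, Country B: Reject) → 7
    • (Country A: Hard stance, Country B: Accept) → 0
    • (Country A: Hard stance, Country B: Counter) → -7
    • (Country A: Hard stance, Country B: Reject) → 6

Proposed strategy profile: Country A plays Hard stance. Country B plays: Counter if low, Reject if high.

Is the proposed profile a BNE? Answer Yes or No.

Yes

Country A plays Hard stance: E[Hard stance] = 0.375·(8) + 0.625·(-4) = 0.5; E[Soft stance] = -0.875. Best-responding. ✓
Country B (domestic pressure low), facing Hard stance: Accept gives -6, Counter gives -4, Reject gives -6. Proposed Counter is best. ✓
Country B (domestic pressure high), facing Hard stance: Accept gives 0, Counter gives -7, Reject gives 6. Proposed Reject is best. ✓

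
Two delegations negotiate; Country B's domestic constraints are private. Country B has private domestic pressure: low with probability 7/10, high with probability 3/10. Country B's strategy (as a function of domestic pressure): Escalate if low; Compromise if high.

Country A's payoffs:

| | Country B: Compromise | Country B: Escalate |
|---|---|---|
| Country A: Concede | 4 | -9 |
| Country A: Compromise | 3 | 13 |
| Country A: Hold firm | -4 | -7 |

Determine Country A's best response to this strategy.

Compromise

Compute Country A's expected payoff for each action, taking the expectation over Country B's type.
E[Concede] = 7/10·(-9) + 3/10·(4) = -51/10
E[Compromise] = 7/10·(13) + 3/10·(3) = 10
E[Hold firm] = 7/10·(-7) + 3/10·(-4) = -61/10
Best response: Compromise (10 is the largest).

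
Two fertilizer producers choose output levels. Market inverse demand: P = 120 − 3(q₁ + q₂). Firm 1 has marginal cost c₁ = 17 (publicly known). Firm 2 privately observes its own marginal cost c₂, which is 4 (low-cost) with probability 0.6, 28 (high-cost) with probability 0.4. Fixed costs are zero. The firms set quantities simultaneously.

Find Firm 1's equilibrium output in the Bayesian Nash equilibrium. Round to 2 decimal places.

11.07

Firm 2 with cost c maximizes (120 − 3(q₁+q₂) − c)·q₂, giving q₂(c) = (120 − c − 3q₁)/6.
E[c₂] = 0.6·4 + 0.4·28 = 13.6
Firm 1's FOC against E[q₂] yields q₁ = (120 − 2·17 + E[c₂])/9 = (120 − 34 + 13.6)/9 = 11.0667.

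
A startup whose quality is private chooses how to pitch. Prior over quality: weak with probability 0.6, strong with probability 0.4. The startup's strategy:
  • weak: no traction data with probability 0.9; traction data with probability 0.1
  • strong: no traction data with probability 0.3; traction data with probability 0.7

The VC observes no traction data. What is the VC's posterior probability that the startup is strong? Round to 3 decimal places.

0.182

P(no traction data) = 0.6·0.9 + 0.4·0.3 = 0.66
P(strong | no traction data) = (0.4·0.3) / 0.66 = 0.12 / 0.66 = 0.181818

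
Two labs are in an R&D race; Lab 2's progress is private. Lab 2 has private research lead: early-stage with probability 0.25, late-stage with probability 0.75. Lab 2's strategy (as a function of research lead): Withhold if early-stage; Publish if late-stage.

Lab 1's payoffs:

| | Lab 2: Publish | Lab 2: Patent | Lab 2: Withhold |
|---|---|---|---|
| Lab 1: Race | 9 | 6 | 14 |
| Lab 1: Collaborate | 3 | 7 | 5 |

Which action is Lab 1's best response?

Race

E[Race] = 0.25·(14) + 0.75·(9) = 10.25
E[Collaborate] = 0.25·(5) + 0.75·(3) = 3.5
Best response: Race (10.25 is the largest).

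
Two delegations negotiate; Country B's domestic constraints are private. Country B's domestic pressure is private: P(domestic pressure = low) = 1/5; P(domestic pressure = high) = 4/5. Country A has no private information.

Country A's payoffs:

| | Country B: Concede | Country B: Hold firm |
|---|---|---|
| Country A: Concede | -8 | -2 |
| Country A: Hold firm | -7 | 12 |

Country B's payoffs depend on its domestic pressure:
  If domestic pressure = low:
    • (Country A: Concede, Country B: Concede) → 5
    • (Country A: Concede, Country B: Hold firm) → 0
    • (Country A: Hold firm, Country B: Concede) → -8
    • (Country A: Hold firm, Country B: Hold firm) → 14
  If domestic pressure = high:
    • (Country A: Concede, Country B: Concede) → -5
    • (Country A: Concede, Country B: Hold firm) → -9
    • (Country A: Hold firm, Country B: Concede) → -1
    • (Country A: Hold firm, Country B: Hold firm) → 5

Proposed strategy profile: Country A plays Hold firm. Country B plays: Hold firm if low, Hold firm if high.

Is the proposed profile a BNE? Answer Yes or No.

A profile is a BNE iff every type of every player is best-responding given beliefs about the other side.
Country A plays Hold firm: E[Hold firm] = 1/5·(12) + 4/5·(12) = 12; E[Concede] = -2. Best-responding. ✓
Country B (domestic pressure low), facing Hold firm: Concede gives -8, Hold firm gives 14. Proposed Hold firm is best. ✓
Country B (domestic pressure high), facing Hold firm: Concede gives -1, Hold firm gives 5. Proposed Hold firm is best. ✓

Yes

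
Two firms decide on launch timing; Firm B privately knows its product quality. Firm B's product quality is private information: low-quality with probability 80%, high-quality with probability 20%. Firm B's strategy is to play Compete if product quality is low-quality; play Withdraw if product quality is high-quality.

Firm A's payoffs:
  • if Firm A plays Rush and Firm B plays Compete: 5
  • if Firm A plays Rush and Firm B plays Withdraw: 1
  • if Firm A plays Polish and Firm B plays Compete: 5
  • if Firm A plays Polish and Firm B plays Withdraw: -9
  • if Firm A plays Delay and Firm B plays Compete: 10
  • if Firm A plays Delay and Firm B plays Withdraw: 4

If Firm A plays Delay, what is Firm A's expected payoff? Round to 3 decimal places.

Take the expectation over Firm B's product quality, weighting each type's action by its prior probability.
E[Delay] = 0.8·10 + 0.2·4 = 8 + 0.8 = 8.8

8.800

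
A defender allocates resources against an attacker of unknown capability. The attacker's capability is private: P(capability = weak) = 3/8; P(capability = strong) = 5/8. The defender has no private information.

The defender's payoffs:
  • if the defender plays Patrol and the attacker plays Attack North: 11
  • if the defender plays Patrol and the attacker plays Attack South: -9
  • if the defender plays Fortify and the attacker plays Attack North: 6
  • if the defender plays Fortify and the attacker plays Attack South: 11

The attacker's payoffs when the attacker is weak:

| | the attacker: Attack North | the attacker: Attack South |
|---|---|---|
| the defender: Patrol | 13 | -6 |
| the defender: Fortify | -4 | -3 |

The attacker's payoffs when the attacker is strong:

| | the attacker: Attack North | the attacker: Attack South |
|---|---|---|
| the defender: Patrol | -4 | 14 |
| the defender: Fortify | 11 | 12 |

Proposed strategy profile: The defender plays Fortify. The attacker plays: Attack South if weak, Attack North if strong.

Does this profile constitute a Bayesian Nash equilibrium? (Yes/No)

A profile is a BNE iff every type of every player is best-responding given beliefs about the other side.
The defender plays Fortify: E[Fortify] = 3/8·(11) + 5/8·(6) = 63/8; E[Patrol] = 7/2. Best-responding. ✓
The attacker (capability weak), facing Fortify: Attack North gives -4, Attack South gives -3. Proposed Attack South is best. ✓
The attacker (capability strong), facing Fortify: Attack North gives 11, Attack South gives 12. Proposed Attack North is not best — profitable deviation exists. ✗

No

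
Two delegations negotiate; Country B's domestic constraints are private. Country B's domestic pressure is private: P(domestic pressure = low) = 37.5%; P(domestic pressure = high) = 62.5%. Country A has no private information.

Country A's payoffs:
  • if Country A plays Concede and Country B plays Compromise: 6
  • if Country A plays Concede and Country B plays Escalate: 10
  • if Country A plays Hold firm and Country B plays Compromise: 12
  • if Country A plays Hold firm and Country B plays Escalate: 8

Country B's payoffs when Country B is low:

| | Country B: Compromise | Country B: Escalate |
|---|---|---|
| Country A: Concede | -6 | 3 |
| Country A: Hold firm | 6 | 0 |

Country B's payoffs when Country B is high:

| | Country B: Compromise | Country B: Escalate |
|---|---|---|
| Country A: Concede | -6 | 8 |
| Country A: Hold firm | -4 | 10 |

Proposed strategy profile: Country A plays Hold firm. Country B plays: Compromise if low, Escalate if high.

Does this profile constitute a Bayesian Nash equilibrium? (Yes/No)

Yes

A profile is a BNE iff every type of every player is best-responding given beliefs about the other side.
Country A plays Hold firm: E[Hold firm] = 0.375·(12) + 0.625·(8) = 9.5; E[Concede] = 8.5. Best-responding. ✓
Country B (domestic pressure low), facing Hold firm: Compromise gives 6, Escalate gives 0. Proposed Compromise is best. ✓
Country B (domestic pressure high), facing Hold firm: Compromise gives -4, Escalate gives 10. Proposed Escalate is best. ✓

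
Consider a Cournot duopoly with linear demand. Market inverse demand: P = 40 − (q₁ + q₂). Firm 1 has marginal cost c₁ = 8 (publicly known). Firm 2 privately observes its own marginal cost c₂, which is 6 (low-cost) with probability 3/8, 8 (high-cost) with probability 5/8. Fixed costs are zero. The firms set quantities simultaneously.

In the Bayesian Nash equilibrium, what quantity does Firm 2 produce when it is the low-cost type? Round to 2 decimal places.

Type-c best response for Firm 2: q₂(c) = (40 − c)/2 − q₁/2.
Firm 1 maximizes expected profit; its first-order condition is 40 − 2q₁ − E[q₂] − 8 = 0.
Substituting E[q₂] and solving: E[c₂] = 7.25, so q₁ = (40 − 2·8 + 7.25)/3 = 10.4167.
q₂(low-cost) = (40 − 6 − 10.4167)/2 = 11.7917.

11.79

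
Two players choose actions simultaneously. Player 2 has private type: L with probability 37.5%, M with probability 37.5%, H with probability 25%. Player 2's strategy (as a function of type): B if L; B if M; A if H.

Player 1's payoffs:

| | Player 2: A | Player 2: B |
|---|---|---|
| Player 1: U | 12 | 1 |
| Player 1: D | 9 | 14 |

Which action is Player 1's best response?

D

Compute Player 1's expected payoff for each action, taking the expectation over Player 2's type.
E[U] = 0.375·(1) + 0.375·(1) + 0.25·(12) = 3.75
E[D] = 0.375·(14) + 0.375·(14) + 0.25·(9) = 12.75
Best response: D (12.75 is the largest).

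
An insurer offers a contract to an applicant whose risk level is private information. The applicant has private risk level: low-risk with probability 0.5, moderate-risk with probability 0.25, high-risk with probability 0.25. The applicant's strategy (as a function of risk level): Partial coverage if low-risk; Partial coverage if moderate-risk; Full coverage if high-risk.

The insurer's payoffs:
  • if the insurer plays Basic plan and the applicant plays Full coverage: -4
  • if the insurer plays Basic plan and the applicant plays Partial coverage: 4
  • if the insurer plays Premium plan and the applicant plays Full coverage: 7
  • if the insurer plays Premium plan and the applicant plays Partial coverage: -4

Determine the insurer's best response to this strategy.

Basic plan

E[Basic plan] = 0.5·(4) + 0.25·(4) + 0.25·(-4) = 2
E[Premium plan] = 0.5·(-4) + 0.25·(-4) + 0.25·(7) = -1.25
Best response: Basic plan (2 is the largest).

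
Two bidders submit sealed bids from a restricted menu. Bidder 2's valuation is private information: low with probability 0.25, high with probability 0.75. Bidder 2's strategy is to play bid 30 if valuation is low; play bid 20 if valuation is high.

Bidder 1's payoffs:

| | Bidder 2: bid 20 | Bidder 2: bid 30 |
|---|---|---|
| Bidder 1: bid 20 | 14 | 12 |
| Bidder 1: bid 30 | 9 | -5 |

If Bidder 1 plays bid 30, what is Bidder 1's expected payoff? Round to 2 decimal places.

5.50

E[bid 30] = 0.25·(-5) + 0.75·9 = (-1.25) + 6.75 = 5.5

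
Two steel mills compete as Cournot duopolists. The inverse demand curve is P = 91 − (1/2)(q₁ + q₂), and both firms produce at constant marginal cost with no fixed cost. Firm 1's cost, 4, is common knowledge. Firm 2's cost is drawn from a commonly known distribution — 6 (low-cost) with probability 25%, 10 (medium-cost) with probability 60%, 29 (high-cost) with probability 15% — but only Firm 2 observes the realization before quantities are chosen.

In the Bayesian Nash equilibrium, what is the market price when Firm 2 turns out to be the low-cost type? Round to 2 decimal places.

32.69

Type-c best response for Firm 2: q₂(c) = (91 − c) − q₁/2.
Firm 1 maximizes expected profit; its first-order condition is 91 − q₁ − (1/2)E[q₂] − 4 = 0.
Substituting E[q₂] and solving: E[c₂] = 11.85, so q₁ = (91 − 2·4 + 11.85)/(3/2) = 63.2333.
q₂(low-cost) = 53.3833, so P = 91 − (1/2)·(63.2333 + 53.3833) = 32.6917.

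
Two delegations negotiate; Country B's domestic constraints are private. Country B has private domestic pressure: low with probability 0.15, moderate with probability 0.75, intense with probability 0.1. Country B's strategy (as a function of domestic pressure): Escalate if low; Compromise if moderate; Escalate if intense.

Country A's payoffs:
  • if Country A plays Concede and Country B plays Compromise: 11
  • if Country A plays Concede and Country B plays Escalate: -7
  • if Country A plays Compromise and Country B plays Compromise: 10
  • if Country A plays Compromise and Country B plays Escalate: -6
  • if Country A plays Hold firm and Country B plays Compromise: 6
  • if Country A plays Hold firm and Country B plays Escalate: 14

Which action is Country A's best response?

E[Concede] = 0.15·(-7) + 0.75·(11) + 0.1·(-7) = 6.5
E[Compromise] = 0.15·(-6) + 0.75·(10) + 0.1·(-6) = 6
E[Hold firm] = 0.15·(14) + 0.75·(6) + 0.1·(14) = 8
Best response: Hold firm (8 is the largest).

Hold firm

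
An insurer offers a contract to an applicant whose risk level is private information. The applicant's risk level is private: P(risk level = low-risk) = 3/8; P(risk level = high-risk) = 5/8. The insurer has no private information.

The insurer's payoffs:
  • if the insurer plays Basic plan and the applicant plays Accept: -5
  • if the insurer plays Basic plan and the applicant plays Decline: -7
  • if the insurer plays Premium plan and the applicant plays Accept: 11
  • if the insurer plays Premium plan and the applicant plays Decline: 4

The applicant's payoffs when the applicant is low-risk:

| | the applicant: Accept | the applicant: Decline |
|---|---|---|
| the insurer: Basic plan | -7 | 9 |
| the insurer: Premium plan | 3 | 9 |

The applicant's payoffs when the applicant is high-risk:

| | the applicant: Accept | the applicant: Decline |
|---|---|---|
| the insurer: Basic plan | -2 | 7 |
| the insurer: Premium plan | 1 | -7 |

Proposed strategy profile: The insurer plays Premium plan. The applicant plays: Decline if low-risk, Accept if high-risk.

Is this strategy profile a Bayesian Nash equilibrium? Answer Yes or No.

Yes

The insurer plays Premium plan: E[Premium plan] = 3/8·(4) + 5/8·(11) = 67/8; E[Basic plan] = -23/4. Best-responding. ✓
The applicant (risk level low-risk), facing Premium plan: Accept gives 3, Decline gives 9. Proposed Decline is best. ✓
The applicant (risk level high-risk), facing Premium plan: Accept gives 1, Decline gives -7. Proposed Accept is best. ✓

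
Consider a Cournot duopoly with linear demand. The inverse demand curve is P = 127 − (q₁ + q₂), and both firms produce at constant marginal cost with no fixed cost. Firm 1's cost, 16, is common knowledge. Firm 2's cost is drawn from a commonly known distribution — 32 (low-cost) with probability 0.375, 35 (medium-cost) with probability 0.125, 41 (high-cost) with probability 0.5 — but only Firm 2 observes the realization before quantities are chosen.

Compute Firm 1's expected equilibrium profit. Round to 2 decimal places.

Each type of Firm 2 best-responds to q₁; Firm 1 best-responds to the expected q₂ over Firm 2's types.
Firm 2 with cost c maximizes (127 − (q₁+q₂) − c)·q₂, giving q₂(c) = (127 − c − q₁)/2.
E[c₂] = 0.375·32 + 0.125·35 + 0.5·41 = 36.875
Firm 1's FOC against E[q₂] yields q₁ = (127 − 2·16 + E[c₂])/3 = (127 − 32 + 36.875)/3 = 43.9583.
E[P] = 127 − (q₁ + E[q₂]) = 59.9583; Firm 1's expected profit = (E[P] − 16)·q₁ = (59.9583 − 16)·43.9583 = 1932.34.

1932.34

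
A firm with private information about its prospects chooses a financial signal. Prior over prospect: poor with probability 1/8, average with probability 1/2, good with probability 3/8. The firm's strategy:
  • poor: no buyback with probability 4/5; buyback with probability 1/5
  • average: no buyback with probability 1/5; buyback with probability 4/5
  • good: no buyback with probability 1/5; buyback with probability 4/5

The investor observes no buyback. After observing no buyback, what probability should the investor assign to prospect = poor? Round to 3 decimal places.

0.364

Apply Bayes' rule using the sender's strategy as the likelihood.
P(no buyback) = (1/8)·(4/5) + (1/2)·(1/5) + (3/8)·(1/5) = 11/40
P(poor | no buyback) = ((1/8)·(4/5)) / (11/40) = (1/10) / (11/40) = 4/11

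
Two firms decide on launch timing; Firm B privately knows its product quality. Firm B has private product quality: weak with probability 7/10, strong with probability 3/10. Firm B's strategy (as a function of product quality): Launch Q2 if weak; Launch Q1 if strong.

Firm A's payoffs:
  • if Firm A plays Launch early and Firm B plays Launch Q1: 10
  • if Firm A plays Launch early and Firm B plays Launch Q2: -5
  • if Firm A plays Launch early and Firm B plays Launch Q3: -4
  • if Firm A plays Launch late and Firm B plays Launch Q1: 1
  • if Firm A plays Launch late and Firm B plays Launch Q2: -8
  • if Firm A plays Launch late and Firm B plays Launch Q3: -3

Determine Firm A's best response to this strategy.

Compute Firm A's expected payoff for each action, taking the expectation over Firm B's type.
E[Launch early] = 7/10·(-5) + 3/10·(10) = -1/2
E[Launch late] = 7/10·(-8) + 3/10·(1) = -53/10
Best response: Launch early (-1/2 is the largest).

Launch early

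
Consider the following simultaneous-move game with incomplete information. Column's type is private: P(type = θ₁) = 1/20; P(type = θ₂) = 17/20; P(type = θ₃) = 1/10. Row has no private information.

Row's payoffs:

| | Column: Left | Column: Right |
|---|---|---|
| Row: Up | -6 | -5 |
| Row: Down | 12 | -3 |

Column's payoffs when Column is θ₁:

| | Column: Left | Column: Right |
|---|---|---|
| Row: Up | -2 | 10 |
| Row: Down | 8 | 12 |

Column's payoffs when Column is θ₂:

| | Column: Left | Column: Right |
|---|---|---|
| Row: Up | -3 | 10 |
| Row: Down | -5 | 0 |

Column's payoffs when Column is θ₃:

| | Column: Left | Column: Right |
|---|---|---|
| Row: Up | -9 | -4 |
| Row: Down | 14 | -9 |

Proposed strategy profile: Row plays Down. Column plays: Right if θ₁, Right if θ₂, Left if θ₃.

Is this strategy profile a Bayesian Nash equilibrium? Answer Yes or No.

Yes

A profile is a BNE iff every type of every player is best-responding given beliefs about the other side.
Row plays Down: E[Down] = 1/20·(-3) + 17/20·(-3) + 1/10·(12) = -3/2; E[Up] = -51/10. Best-responding. ✓
Column (type θ₁), facing Down: Left gives 8, Right gives 12. Proposed Right is best. ✓
Column (type θ₂), facing Down: Left gives -5, Right gives 0. Proposed Right is best. ✓
Column (type θ₃), facing Down: Left gives 14, Right gives -9. Proposed Left is best. ✓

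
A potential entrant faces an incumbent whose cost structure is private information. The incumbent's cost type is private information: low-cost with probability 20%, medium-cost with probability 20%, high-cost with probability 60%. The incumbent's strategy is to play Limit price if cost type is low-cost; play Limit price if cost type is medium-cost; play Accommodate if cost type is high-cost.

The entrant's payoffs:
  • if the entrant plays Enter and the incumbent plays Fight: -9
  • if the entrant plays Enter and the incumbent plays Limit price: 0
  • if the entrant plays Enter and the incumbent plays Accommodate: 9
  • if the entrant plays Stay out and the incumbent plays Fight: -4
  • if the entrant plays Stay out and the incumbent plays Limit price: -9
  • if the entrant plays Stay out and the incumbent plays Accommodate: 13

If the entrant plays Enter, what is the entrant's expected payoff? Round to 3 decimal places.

E[Enter] = 0.2·0 + 0.2·0 + 0.6·9 = 0 + 0 + 5.4 = 5.4

5.400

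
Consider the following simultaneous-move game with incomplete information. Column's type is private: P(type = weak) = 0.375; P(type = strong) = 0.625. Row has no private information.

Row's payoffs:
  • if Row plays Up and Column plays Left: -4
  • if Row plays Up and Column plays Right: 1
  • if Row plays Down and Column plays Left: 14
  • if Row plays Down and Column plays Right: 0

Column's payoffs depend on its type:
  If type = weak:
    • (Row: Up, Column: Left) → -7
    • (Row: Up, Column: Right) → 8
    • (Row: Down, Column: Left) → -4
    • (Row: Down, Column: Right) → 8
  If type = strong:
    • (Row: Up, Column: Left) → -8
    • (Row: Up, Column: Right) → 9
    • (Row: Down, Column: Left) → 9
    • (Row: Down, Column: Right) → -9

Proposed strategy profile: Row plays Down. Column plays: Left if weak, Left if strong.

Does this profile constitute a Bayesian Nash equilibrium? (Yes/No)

Row plays Down: E[Down] = 0.375·(14) + 0.625·(14) = 14; E[Up] = -4. Best-responding. ✓
Column (type weak), facing Down: Left gives -4, Right gives 8. Proposed Left is not best — profitable deviation exists. ✗
Column (type strong), facing Down: Left gives 9, Right gives -9. Proposed Left is best. ✓

No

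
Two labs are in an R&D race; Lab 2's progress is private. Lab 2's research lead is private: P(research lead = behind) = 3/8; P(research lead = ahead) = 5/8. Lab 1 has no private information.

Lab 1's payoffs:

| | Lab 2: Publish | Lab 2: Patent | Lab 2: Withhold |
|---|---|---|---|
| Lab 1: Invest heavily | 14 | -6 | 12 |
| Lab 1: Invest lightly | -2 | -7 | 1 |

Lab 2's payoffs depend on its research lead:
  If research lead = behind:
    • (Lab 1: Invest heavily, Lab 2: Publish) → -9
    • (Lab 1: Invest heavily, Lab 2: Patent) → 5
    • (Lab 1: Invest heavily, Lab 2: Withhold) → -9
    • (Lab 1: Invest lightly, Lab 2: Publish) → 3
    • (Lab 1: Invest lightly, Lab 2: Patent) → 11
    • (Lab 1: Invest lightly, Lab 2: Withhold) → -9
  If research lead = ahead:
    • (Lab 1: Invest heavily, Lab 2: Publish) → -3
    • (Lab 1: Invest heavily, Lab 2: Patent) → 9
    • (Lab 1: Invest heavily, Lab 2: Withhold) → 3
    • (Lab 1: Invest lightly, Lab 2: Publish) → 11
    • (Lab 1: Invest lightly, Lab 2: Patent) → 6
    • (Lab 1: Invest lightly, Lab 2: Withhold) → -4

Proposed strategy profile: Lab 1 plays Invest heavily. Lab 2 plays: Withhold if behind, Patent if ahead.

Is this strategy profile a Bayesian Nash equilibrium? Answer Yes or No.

No

Lab 1 plays Invest heavily: E[Invest heavily] = 3/8·(12) + 5/8·(-6) = 3/4; E[Invest lightly] = -4. Best-responding. ✓
Lab 2 (research lead behind), facing Invest heavily: Publish gives -9, Patent gives 5, Withhold gives -9. Proposed Withhold is not best — profitable deviation exists. ✗
Lab 2 (research lead ahead), facing Invest heavily: Publish gives -3, Patent gives 9, Withhold gives 3. Proposed Patent is best. ✓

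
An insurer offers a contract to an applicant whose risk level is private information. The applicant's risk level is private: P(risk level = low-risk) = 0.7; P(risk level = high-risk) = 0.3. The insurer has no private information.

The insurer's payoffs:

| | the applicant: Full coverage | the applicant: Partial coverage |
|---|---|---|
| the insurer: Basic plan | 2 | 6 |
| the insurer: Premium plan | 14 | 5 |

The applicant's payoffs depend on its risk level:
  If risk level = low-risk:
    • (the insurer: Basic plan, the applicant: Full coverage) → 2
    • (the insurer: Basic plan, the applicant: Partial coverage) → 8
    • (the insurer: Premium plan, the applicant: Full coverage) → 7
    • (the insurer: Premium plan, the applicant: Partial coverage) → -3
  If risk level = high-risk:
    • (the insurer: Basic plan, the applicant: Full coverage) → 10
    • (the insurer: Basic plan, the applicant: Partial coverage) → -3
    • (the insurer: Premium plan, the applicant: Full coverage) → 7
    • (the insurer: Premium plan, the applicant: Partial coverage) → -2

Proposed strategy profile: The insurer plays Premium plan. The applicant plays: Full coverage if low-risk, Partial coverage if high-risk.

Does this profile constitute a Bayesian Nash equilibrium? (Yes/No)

A profile is a BNE iff every type of every player is best-responding given beliefs about the other side.
The insurer plays Premium plan: E[Premium plan] = 0.7·(14) + 0.3·(5) = 11.3; E[Basic plan] = 3.2. Best-responding. ✓
The applicant (risk level low-risk), facing Premium plan: Full coverage gives 7, Partial coverage gives -3. Proposed Full coverage is best. ✓
The applicant (risk level high-risk), facing Premium plan: Full coverage gives 7, Partial coverage gives -2. Proposed Partial coverage is not best — profitable deviation exists. ✗

No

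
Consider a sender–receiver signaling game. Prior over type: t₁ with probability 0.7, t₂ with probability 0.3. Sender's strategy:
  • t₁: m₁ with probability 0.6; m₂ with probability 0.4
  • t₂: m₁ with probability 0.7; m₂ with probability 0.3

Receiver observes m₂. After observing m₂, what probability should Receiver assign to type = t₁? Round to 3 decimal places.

P(m₂) = 0.7·0.4 + 0.3·0.3 = 0.37
P(t₁ | m₂) = (0.7·0.4) / 0.37 = 0.28 / 0.37 = 0.756757

0.757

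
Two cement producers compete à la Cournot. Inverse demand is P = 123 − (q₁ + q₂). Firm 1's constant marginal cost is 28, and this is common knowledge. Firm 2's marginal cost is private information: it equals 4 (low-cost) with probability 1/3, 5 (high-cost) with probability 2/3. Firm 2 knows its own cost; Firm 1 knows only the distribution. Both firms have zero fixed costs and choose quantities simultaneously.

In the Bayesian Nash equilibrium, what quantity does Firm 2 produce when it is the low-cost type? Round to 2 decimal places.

Each type of Firm 2 best-responds to q₁; Firm 1 best-responds to the expected q₂ over Firm 2's types.
Firm 2 with cost c maximizes (123 − (q₁+q₂) − c)·q₂, giving q₂(c) = (123 − c − q₁)/2.
E[c₂] = 1/3·4 + 2/3·5 = 4.66667
Firm 1's FOC against E[q₂] yields q₁ = (123 − 2·28 + E[c₂])/3 = (123 − 56 + 4.66667)/3 = 23.8889.
q₂(low-cost) = (123 − 4 − 23.8889)/2 = 47.5556.

47.56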